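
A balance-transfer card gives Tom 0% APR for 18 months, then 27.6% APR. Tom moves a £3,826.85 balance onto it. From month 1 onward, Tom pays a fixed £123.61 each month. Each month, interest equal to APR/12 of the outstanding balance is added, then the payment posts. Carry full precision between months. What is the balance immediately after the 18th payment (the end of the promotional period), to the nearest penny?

£1,601.87

Promo months 1–18 at r₀ = 0%/12 = 0; months 19+ at r₁ = 27.6%/12 = 0.023.
After month 18 (no interest yet): B = £3,826.85 − 18·£123.61 = £1,601.87.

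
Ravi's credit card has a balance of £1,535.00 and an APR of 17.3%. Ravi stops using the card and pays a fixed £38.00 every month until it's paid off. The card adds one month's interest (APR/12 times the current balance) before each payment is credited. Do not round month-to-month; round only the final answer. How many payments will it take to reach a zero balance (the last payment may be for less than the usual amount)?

61 months

Monthly rate r = 17.3%/12 = 1.44167% = 0.0144167.
Recurrence: B ← B·(1+r) − £38.00.
Month 1: interest £22.13; balance after payment £1,519.13.
Month 2: interest £21.90; balance after payment £1,503.03.
Closed form: n = −ln(1 − rB₀/P)/ln(1+r) = −ln(0.41764)/ln(1.01442) ≈ 60.999, so the balance reaches zero during payment 61.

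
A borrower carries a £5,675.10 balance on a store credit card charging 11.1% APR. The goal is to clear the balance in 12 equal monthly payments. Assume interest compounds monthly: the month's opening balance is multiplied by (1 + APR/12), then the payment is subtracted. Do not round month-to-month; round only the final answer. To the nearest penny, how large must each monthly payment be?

Monthly rate r = 11.1%/12 = 0.925% = 0.00925.
Level-payment amortization: P = B₀·r / (1 − (1+r)^(−n)) = 5675.10·0.00925 / (1 − 1.00925^(−12)).
Denominator 1 − (1+r)^(−12) = 0.104604509.
P = 52.4947 / 0.104604509 ≈ 501.84.

£501.84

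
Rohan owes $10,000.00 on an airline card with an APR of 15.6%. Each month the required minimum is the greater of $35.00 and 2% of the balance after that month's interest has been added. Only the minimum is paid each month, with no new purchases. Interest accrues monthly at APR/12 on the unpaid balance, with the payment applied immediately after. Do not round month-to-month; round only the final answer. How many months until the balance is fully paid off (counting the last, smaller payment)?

321 months

Monthly rate r = 15.6%/12 = 1.3% = 0.013.
While 2% of the post-interest balance exceeds $35.00, each month B ← (B·(1+r))·(1 − 0.02), i.e. B shrinks by the factor (1+r)·0.98 = 0.99274.
This holds for months 1–241. Entering month 242 the balance is $1,727.27; 2% of the post-interest balance is now below $35.00, so the flat $35.00 minimum applies from here.
From month 242 a fixed $35.00 at rate r clears $1,727.27 in 80 more payments. Total: 241 + 80 = 321 months.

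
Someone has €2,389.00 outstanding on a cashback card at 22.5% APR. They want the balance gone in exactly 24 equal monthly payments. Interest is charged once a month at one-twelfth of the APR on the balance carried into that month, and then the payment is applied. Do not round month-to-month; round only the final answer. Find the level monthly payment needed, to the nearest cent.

€124.53

Monthly rate r = 22.5%/12 = 1.875% = 0.01875.
Level-payment amortization: P = B₀·r / (1 − (1+r)^(−n)) = 2389.00·0.01875 / (1 − 1.01875^(−24)).
Denominator 1 − (1+r)^(−24) = 0.359709471.
P = 44.7937 / 0.359709471 ≈ 124.53.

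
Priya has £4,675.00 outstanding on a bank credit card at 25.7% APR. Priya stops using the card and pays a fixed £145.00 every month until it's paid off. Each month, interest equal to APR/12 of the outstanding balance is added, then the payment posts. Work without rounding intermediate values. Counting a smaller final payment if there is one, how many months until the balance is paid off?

56 months

Monthly rate r = 25.7%/12 = 2.14167% = 0.0214167.
Recurrence: B ← B·(1+r) − £145.00.
Month 1: interest £100.12; balance after payment £4,630.12.
Month 2: interest £99.16; balance after payment £4,584.28.
Closed form: n = −ln(1 − rB₀/P)/ln(1+r) = −ln(0.3095)/ln(1.02142) ≈ 55.346, so the balance reaches zero during payment 56.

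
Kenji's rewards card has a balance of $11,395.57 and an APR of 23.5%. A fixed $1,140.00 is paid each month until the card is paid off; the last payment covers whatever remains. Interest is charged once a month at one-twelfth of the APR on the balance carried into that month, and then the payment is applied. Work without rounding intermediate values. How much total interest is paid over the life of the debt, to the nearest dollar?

$1,412

Monthly rate r = 23.5%/12 = 1.95833% = 0.0195833.
Payoff takes n = ⌈−ln(1 − rB₀/P)/ln(1+r)⌉ = ⌈11.233⌉ = 12 payments; the last is $267.64.
Total paid = 11·$1,140.00 + $267.64 = $12,807.64.
Total interest = total paid − principal = $12,807.64 − $11,395.57 = $1,412.07.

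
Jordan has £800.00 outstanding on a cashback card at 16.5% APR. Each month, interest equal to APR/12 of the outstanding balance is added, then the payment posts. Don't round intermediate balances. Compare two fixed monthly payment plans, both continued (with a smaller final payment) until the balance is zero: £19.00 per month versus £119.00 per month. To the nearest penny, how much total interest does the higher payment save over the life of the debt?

Monthly rate r = 16.5%/12 = 1.375% = 0.01375.
At £19.00/mo: n = ⌈−ln(1 − rB₀/P)/ln(1+r)⌉ = 64 payments (last £6.50); total interest = total paid − £800.00 = £403.50.
At £119.00/mo: 8 payments (last £12.26); total interest £45.26.
Interest saved = £403.50 − £45.26 = £358.24.

£358.24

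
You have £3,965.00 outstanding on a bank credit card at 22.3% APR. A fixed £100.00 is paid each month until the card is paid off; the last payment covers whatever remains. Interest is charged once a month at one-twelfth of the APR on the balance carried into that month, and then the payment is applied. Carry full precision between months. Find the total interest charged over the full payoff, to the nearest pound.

Monthly rate r = 22.3%/12 = 1.85833% = 0.0185833.
Payoff takes n = ⌈−ln(1 − rB₀/P)/ln(1+r)⌉ = ⌈72.501⌉ = 73 payments; the last is £50.37.
Total paid = 72·£100.00 + £50.37 = £7,250.37.
Total interest = total paid − principal = £7,250.37 − £3,965.00 = £3,285.37.

£3,285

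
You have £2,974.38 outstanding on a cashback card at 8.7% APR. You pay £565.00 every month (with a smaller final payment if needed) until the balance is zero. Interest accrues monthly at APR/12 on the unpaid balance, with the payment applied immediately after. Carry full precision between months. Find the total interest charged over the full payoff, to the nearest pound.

Monthly rate r = 8.7%/12 = 0.725% = 0.00725.
Payoff takes n = ⌈−ln(1 − rB₀/P)/ln(1+r)⌉ = ⌈5.387⌉ = 6 payments; the last is £219.09.
Total paid = 5·£565.00 + £219.09 = £3,044.09.
Total interest = total paid − principal = £3,044.09 − £2,974.38 = £69.71.

£70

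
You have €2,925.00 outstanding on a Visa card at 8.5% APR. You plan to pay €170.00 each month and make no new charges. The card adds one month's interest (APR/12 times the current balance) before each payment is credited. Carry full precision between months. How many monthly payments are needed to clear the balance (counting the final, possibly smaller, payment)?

19 payments

Monthly rate r = 8.5%/12 = 0.708333% = 0.00708333.
Recurrence: B ← B·(1+r) − €170.00.
Month 1: interest €20.72; balance after payment €2,775.72.
Month 2: interest €19.66; balance after payment €2,625.38.
Closed form: n = −ln(1 − rB₀/P)/ln(1+r) = −ln(0.87813)/ln(1.00708) ≈ 18.413, so the balance reaches zero during payment 19.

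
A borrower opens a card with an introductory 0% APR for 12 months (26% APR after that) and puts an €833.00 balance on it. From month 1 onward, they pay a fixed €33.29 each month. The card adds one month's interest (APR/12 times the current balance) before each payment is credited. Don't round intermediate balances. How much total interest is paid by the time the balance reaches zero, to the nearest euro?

Promo months 1–12 at r₀ = 0%/12 = 0; months 13+ at r₁ = 26%/12 = 0.0216667.
After month 12 (no interest yet): B = €833.00 − 12·€33.29 = €433.52.
Then at r₁ with €33.29/mo: n₂ = −ln(1 − r₁·B/P)/ln(1+r₁) ≈ 15.47 → 16 more payments.
Total paid = 27·€33.29 + €15.58 = €914.41; interest = €914.41 − €833.00 = €81.41.

€81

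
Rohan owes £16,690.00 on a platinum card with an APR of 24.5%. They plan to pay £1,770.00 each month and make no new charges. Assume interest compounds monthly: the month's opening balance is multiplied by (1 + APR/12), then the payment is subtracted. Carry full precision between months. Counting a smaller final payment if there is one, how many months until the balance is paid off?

11 payments

Monthly rate r = 24.5%/12 = 2.04167% = 0.0204167.
Recurrence: B ← B·(1+r) − £1,770.00.
Month 1: interest £340.75; balance after payment £15,260.75.
Month 2: interest £311.57; balance after payment £13,802.33.
Closed form: n = −ln(1 − rB₀/P)/ln(1+r) = −ln(0.80748)/ln(1.02042) ≈ 10.580, so the balance reaches zero during payment 11.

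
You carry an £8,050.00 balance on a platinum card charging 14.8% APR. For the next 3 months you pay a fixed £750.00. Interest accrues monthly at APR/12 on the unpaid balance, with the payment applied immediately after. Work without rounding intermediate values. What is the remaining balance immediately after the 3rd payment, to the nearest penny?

£6,073.67

Monthly rate r = 14.8%/12 = 1.23333% = 0.0123333.
Each month: B ← B·(1+r) − £750.00.
Month 1: interest £99.28; balance after payment £7,399.28.
Month 2: interest £91.26; balance after payment £6,740.54.
Month 3: interest £83.13; balance after payment £6,073.67.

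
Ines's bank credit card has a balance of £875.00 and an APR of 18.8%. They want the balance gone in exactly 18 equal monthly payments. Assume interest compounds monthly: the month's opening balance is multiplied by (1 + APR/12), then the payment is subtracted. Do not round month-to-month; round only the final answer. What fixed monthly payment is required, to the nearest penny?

Monthly rate r = 18.8%/12 = 1.56667% = 0.0156667.
Level-payment amortization: P = B₀·r / (1 − (1+r)^(−n)) = 875.00·0.0156667 / (1 − 1.01567^(−18)).
Denominator 1 − (1+r)^(−18) = 0.244075522.
P = 13.7083 / 0.244075522 ≈ 56.16.

£56.16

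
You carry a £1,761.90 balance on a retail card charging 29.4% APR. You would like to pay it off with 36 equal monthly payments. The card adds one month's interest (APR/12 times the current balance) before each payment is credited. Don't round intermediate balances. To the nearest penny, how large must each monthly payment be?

Monthly rate r = 29.4%/12 = 2.45% = 0.0245.
Level-payment amortization: P = B₀·r / (1 − (1+r)^(−n)) = 1761.90·0.0245 / (1 − 1.0245^(−36)).
Denominator 1 − (1+r)^(−36) = 0.581621516.
P = 43.1666 / 0.581621516 ≈ 74.22.

£74.22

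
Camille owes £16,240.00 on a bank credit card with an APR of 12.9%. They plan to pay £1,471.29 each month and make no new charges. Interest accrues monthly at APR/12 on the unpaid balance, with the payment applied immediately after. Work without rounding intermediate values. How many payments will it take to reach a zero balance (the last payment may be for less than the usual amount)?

Monthly rate r = 12.9%/12 = 1.075% = 0.01075.
Recurrence: B ← B·(1+r) − £1,471.29.
Month 1: interest £174.58; balance after payment £14,943.29.
Month 2: interest £160.64; balance after payment £13,632.64.
Closed form: n = −ln(1 − rB₀/P)/ln(1+r) = −ln(0.88134)/ln(1.01075) ≈ 11.813, so the balance reaches zero during payment 12.

12 months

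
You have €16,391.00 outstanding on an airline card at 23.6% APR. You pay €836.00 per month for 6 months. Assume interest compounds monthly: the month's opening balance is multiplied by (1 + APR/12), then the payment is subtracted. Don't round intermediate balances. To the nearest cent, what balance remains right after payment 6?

Monthly rate r = 23.6%/12 = 1.96667% = 0.0196667.
Each month: B ← B·(1+r) − €836.00.
Month 1: interest €322.36; balance after payment €15,877.36.
Month 2: interest €312.25; balance after payment €15,353.61.
Month 3: interest €301.95; balance after payment €14,819.57.
Month 4: interest €291.45; balance after payment €14,275.02.
Month 5: interest €280.74; balance after payment €13,719.76.
Month 6: interest €269.82; balance after payment €13,153.58.

€13,153.58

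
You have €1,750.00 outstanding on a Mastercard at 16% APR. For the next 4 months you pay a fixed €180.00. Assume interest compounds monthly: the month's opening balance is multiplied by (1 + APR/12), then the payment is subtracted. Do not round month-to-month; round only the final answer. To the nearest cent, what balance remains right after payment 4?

Monthly rate r = 16%/12 = 1.33333% = 0.0133333.
Each month: B ← B·(1+r) − €180.00.
Month 1: interest €23.33; balance after payment €1,593.33.
Month 2: interest €21.24; balance after payment €1,434.58.
Month 3: interest €19.13; balance after payment €1,273.71.
Month 4: interest €16.98; balance after payment €1,110.69.

€1,110.69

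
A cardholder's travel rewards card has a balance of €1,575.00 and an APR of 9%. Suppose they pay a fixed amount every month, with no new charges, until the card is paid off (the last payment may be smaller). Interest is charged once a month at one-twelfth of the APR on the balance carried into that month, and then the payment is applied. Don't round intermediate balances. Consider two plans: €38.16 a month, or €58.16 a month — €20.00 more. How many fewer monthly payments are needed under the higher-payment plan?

Monthly rate r = 9%/12 = 0.75% = 0.0075.
At €38.16/mo: n = ⌈−ln(1 − rB₀/P)/ln(1+r)⌉ = 50 payments (last €21.92); total interest = total paid − €1,575.00 = €316.76.
At €58.16/mo: 31 payments (last €22.39); total interest €192.19.
Payments saved = 50 − 31 = 19.

19 fewer payments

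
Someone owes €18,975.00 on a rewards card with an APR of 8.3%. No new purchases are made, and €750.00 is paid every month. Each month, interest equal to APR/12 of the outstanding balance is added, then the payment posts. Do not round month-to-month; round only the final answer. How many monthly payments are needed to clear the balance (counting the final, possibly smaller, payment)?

Monthly rate r = 8.3%/12 = 0.691667% = 0.00691667.
Recurrence: B ← B·(1+r) − €750.00.
Month 1: interest €131.24; balance after payment €18,356.24.
Month 2: interest €126.96; balance after payment €17,733.21.
Closed form: n = −ln(1 − rB₀/P)/ln(1+r) = −ln(0.82501)/ln(1.00692) ≈ 27.907, so the balance reaches zero during payment 28.

28 months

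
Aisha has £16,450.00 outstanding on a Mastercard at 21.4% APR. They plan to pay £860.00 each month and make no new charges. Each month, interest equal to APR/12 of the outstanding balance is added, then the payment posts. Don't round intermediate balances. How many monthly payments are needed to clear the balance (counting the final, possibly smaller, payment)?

24 payments

Monthly rate r = 21.4%/12 = 1.78333% = 0.0178333.
Recurrence: B ← B·(1+r) − £860.00.
Month 1: interest £293.36; balance after payment £15,883.36.
Month 2: interest £283.25; balance after payment £15,306.61.
Closed form: n = −ln(1 − rB₀/P)/ln(1+r) = −ln(0.65889)/ln(1.01783) ≈ 23.603, so the balance reaches zero during payment 24.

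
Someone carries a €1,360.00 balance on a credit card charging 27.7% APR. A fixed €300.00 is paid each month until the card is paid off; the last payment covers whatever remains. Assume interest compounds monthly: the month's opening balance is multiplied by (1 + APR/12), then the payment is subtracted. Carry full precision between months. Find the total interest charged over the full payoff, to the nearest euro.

Monthly rate r = 27.7%/12 = 2.30833% = 0.0230833.
Payoff takes n = ⌈−ln(1 − rB₀/P)/ln(1+r)⌉ = ⌈4.844⌉ = 5 payments; the last is €253.52.
Total paid = 4·€300.00 + €253.52 = €1,453.52.
Total interest = total paid − principal = €1,453.52 − €1,360.00 = €93.52.

€94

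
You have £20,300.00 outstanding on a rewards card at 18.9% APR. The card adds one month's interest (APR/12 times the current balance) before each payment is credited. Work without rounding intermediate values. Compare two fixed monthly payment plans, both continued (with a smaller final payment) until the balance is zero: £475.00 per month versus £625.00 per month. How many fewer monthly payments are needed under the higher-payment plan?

26 fewer payments

Monthly rate r = 18.9%/12 = 1.575% = 0.01575.
At £475.00/mo: n = ⌈−ln(1 − rB₀/P)/ln(1+r)⌉ = 72 payments (last £261.77); total interest = total paid − £20,300.00 = £13,686.77.
At £625.00/mo: 46 payments (last £533.02); total interest £8,358.02.
Payments saved = 72 − 46 = 26.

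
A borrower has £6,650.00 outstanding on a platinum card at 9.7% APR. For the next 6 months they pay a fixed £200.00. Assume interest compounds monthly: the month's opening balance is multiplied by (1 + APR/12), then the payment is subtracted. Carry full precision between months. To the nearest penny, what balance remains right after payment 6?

Monthly rate r = 9.7%/12 = 0.808333% = 0.00808333.
Each month: B ← B·(1+r) − £200.00.
Month 1: interest £53.75; balance after payment £6,503.75.
Month 2: interest £52.57; balance after payment £6,356.33.
Month 3: interest £51.38; balance after payment £6,207.71.
Month 4: interest £50.18; balance after payment £6,057.89.
Month 5: interest £48.97; balance after payment £5,906.85.
Month 6: interest £47.75; balance after payment £5,754.60.

£5,754.60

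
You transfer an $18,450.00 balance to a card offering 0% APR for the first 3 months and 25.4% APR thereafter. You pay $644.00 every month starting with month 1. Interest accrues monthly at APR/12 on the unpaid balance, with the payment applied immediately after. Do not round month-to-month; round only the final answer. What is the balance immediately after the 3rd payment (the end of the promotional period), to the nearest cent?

Promo months 1–3 at r₀ = 0%/12 = 0; months 4+ at r₁ = 25.4%/12 = 0.0211667.
After month 3 (no interest yet): B = $18,450.00 − 3·$644.00 = $16,518.00.

$16,518.00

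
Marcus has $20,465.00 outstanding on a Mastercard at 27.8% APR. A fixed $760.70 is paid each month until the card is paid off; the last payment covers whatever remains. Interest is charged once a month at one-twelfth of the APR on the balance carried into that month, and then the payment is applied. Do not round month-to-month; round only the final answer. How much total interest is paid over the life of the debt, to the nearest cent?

$11,960.47

Monthly rate r = 27.8%/12 = 2.31667% = 0.0231667.
Payoff takes n = ⌈−ln(1 − rB₀/P)/ln(1+r)⌉ = ⌈42.623⌉ = 43 payments; the last is $476.07.
Total paid = 42·$760.70 + $476.07 = $32,425.47.
Total interest = total paid − principal = $32,425.47 − $20,465.00 = $11,960.47.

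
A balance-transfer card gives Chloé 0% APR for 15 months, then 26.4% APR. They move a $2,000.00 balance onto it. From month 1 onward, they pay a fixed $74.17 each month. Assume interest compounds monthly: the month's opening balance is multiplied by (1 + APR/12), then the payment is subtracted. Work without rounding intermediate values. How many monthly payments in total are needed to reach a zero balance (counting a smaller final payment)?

Promo months 1–15 at r₀ = 0%/12 = 0; months 16+ at r₁ = 26.4%/12 = 0.022.
After month 15 (no interest yet): B = $2,000.00 − 15·$74.17 = $887.45.
Then at r₁ with $74.17/mo: n₂ = −ln(1 − r₁·B/P)/ln(1+r₁) ≈ 14.04 → 15 more payments.

30 payments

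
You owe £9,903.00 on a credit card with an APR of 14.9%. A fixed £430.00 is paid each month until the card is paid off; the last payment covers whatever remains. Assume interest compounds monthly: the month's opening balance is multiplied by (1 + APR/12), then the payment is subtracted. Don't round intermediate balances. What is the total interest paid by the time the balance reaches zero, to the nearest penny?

£1,834.00

Monthly rate r = 14.9%/12 = 1.24167% = 0.0124167.
Payoff takes n = ⌈−ln(1 − rB₀/P)/ln(1+r)⌉ = ⌈27.294⌉ = 28 payments; the last is £127.00.
Total paid = 27·£430.00 + £127.00 = £11,737.00.
Total interest = total paid − principal = £11,737.00 − £9,903.00 = £1,834.00.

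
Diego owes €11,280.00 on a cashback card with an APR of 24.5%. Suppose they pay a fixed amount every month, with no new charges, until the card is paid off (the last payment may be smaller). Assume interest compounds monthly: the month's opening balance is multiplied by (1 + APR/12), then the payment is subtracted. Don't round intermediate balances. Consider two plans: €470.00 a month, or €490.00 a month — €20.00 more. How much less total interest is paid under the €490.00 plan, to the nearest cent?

€266.10

Monthly rate r = 24.5%/12 = 2.04167% = 0.0204167.
At €470.00/mo: n = ⌈−ln(1 − rB₀/P)/ln(1+r)⌉ = 34 payments (last €149.40); total interest = total paid − €11,280.00 = €4,379.40.
At €490.00/mo: 32 payments (last €203.30); total interest €4,113.30.
Interest saved = €4,379.40 − €4,113.30 = €266.10.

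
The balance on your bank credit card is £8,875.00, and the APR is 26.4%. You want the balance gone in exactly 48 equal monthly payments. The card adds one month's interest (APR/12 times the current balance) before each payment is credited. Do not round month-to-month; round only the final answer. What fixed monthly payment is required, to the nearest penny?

Monthly rate r = 26.4%/12 = 2.2% = 0.022.
Level-payment amortization: P = B₀·r / (1 − (1+r)^(−n)) = 8875.00·0.022 / (1 − 1.022^(−48)).
Denominator 1 − (1+r)^(−48) = 0.648150449.
P = 195.25 / 0.648150449 ≈ 301.24.

£301.24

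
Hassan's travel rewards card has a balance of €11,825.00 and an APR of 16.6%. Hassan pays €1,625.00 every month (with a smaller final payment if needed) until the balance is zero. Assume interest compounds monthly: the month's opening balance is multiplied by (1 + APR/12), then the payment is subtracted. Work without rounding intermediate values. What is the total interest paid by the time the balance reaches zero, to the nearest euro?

Monthly rate r = 16.6%/12 = 1.38333% = 0.0138333.
Payoff takes n = ⌈−ln(1 − rB₀/P)/ln(1+r)⌉ = ⌈7.723⌉ = 8 payments; the last is €1,176.64.
Total paid = 7·€1,625.00 + €1,176.64 = €12,551.64.
Total interest = total paid − principal = €12,551.64 − €11,825.00 = €726.64.

€727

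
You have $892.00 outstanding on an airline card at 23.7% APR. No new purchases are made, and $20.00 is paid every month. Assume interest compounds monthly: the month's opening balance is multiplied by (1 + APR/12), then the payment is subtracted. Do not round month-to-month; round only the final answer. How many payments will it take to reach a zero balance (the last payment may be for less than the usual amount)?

Monthly rate r = 23.7%/12 = 1.975% = 0.01975.
Recurrence: B ← B·(1+r) − $20.00.
Month 1: interest $17.62; balance after payment $889.62.
Month 2: interest $17.57; balance after payment $887.19.
Closed form: n = −ln(1 − rB₀/P)/ln(1+r) = −ln(0.11915)/ln(1.01975) ≈ 108.775, so the balance reaches zero during payment 109.

109 months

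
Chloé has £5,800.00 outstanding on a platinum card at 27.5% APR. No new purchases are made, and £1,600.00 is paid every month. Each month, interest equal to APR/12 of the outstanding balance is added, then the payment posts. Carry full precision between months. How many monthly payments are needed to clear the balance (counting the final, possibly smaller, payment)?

Monthly rate r = 27.5%/12 = 2.29167% = 0.0229167.
Recurrence: B ← B·(1+r) − £1,600.00.
Month 1: interest £132.92; balance after payment £4,332.92.
Month 2: interest £99.30; balance after payment £2,832.21.
Month 3: interest £64.90; balance after payment £1,297.12.
Month 4: interest £29.73; balance after payment £0.00.

4 payments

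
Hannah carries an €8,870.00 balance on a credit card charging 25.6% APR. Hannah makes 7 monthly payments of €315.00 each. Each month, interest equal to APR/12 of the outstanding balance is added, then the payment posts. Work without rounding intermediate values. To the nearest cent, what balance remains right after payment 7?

€7,931.19

Monthly rate r = 25.6%/12 = 2.13333% = 0.0213333.
Each month: B ← B·(1+r) − €315.00.
Month 1: interest €189.23; balance after payment €8,744.23.
Month 2: interest €186.54; balance after payment €8,615.77.
Month 3: interest €183.80; balance after payment €8,484.57.
Month 4: interest €181.00; balance after payment €8,350.58.
Month 5: interest €178.15; balance after payment €8,213.72.
Month 6: interest €175.23; balance after payment €8,073.95.
Month 7: interest €172.24; balance after payment €7,931.19.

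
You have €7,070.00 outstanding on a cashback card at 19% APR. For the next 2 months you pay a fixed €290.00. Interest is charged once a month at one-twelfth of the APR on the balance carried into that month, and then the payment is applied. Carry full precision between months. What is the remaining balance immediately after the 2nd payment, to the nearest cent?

€6,711.06

Monthly rate r = 19%/12 = 1.58333% = 0.0158333.
Each month: B ← B·(1+r) − €290.00.
Month 1: interest €111.94; balance after payment €6,891.94.
Month 2: interest €109.12; balance after payment €6,711.06.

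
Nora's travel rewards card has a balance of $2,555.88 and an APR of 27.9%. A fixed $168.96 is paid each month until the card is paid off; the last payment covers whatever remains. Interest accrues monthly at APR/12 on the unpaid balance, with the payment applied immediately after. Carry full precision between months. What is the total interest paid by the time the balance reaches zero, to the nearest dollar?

$630

Monthly rate r = 27.9%/12 = 2.325% = 0.02325.
Payoff takes n = ⌈−ln(1 − rB₀/P)/ln(1+r)⌉ = ⌈18.857⌉ = 19 payments; the last is $145.07.
Total paid = 18·$168.96 + $145.07 = $3,186.35.
Total interest = total paid − principal = $3,186.35 − $2,555.88 = $630.47.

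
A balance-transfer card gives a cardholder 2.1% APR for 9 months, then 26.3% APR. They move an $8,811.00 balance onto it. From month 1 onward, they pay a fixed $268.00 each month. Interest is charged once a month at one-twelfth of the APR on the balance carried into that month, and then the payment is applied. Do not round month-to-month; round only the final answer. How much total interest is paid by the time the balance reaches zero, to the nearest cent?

$3,022.96

Promo months 1–9 at r₀ = 2.1%/12 = 0.00175; months 10+ at r₁ = 26.3%/12 = 0.0219167.
After month 9: iterate B ← B·(1+r₀) − $268.00 for 9 months → $6,521.80.
Then at r₁ with $268.00/mo: n₂ = −ln(1 − r₁·B/P)/ln(1+r₁) ≈ 35.16 → 36 more payments.
Total paid = 44·$268.00 + $41.96 = $11,833.96; interest = $11,833.96 − $8,811.00 = $3,022.96.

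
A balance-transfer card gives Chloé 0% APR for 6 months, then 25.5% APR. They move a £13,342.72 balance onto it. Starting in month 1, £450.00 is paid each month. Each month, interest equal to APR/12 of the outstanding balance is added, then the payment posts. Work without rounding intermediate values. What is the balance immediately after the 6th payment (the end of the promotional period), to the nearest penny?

Promo months 1–6 at r₀ = 0%/12 = 0; months 7+ at r₁ = 25.5%/12 = 0.02125.
After month 6 (no interest yet): B = £13,342.72 − 6·£450.00 = £10,642.72.

£10,642.72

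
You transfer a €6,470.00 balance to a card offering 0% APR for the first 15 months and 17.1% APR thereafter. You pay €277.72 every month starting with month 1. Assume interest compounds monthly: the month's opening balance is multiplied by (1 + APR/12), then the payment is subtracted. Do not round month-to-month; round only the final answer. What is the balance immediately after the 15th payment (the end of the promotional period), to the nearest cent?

€2,304.20

Promo months 1–15 at r₀ = 0%/12 = 0; months 16+ at r₁ = 17.1%/12 = 0.01425.
After month 15 (no interest yet): B = €6,470.00 − 15·€277.72 = €2,304.20.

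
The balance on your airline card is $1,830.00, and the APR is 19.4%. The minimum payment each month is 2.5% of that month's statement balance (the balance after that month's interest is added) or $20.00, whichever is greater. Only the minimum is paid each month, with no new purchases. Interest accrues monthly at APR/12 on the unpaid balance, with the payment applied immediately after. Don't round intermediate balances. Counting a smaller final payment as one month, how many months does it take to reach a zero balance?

Monthly rate r = 19.4%/12 = 1.61667% = 0.0161667.
While 2.5% of the post-interest balance exceeds $20.00, each month B ← (B·(1+r))·(1 − 0.025), i.e. B shrinks by the factor (1+r)·0.975 = 0.99076.
This holds for months 1–91. Entering month 92 the balance is $786.47; 2.5% of the post-interest balance is now below $20.00, so the flat $20.00 minimum applies from here.
From month 92 a fixed $20.00 at rate r clears $786.47 in 63 more payments. Total: 91 + 63 = 154 months.

154 months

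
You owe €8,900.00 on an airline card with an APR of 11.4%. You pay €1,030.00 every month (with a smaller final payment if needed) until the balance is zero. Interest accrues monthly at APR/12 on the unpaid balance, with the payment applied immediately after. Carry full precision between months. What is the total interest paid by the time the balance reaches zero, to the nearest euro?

Monthly rate r = 11.4%/12 = 0.95% = 0.0095.
Payoff takes n = ⌈−ln(1 − rB₀/P)/ln(1+r)⌉ = ⌈9.059⌉ = 10 payments; the last is €60.91.
Total paid = 9·€1,030.00 + €60.91 = €9,330.91.
Total interest = total paid − principal = €9,330.91 − €8,900.00 = €430.91.

€431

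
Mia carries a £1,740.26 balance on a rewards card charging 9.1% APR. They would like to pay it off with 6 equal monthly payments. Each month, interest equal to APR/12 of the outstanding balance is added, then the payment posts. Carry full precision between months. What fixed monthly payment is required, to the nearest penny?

£297.79

Monthly rate r = 9.1%/12 = 0.758333% = 0.00758333.
Level-payment amortization: P = B₀·r / (1 − (1+r)^(−n)) = 1740.26·0.00758333 / (1 − 1.00758^(−6)).
Denominator 1 − (1+r)^(−6) = 0.044316365.
P = 13.197 / 0.044316365 ≈ 297.79.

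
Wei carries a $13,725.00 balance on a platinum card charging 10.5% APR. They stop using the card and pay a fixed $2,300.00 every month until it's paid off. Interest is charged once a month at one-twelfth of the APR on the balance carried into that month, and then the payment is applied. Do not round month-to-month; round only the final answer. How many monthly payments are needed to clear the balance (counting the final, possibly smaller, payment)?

7 months

Monthly rate r = 10.5%/12 = 0.875% = 0.00875.
Recurrence: B ← B·(1+r) − $2,300.00.
Month 1: interest $120.09; balance after payment $11,545.09.
Month 2: interest $101.02; balance after payment $9,346.11.
Closed form: n = −ln(1 − rB₀/P)/ln(1+r) = −ln(0.94779)/ln(1.00875) ≈ 6.156, so the balance reaches zero during payment 7.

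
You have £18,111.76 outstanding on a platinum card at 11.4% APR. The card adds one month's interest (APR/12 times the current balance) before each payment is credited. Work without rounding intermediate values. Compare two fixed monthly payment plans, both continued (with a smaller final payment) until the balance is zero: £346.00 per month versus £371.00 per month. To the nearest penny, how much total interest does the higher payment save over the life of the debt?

£713.81

Monthly rate r = 11.4%/12 = 0.95% = 0.0095.
At £346.00/mo: n = ⌈−ln(1 − rB₀/P)/ln(1+r)⌉ = 73 payments (last £255.26); total interest = total paid − £18,111.76 = £7,055.50.
At £371.00/mo: 66 payments (last £338.45); total interest £6,341.69.
Interest saved = £7,055.50 − £6,341.69 = £713.81.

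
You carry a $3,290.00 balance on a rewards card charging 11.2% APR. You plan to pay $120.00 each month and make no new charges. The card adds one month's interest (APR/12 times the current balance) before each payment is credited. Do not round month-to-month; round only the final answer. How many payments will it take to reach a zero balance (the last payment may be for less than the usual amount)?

32 payments

Monthly rate r = 11.2%/12 = 0.933333% = 0.00933333.
Recurrence: B ← B·(1+r) − $120.00.
Month 1: interest $30.71; balance after payment $3,200.71.
Month 2: interest $29.87; balance after payment $3,110.58.
Closed form: n = −ln(1 − rB₀/P)/ln(1+r) = −ln(0.74411)/ln(1.00933) ≈ 31.815, so the balance reaches zero during payment 32.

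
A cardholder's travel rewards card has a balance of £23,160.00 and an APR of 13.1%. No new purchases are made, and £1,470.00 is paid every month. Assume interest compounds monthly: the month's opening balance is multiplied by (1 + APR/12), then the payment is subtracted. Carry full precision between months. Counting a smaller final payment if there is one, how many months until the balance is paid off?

18 payments

Monthly rate r = 13.1%/12 = 1.09167% = 0.0109167.
Recurrence: B ← B·(1+r) − £1,470.00.
Month 1: interest £252.83; balance after payment £21,942.83.
Month 2: interest £239.54; balance after payment £20,712.37.
Closed form: n = −ln(1 − rB₀/P)/ln(1+r) = −ln(0.82801)/ln(1.01092) ≈ 17.383, so the balance reaches zero during payment 18.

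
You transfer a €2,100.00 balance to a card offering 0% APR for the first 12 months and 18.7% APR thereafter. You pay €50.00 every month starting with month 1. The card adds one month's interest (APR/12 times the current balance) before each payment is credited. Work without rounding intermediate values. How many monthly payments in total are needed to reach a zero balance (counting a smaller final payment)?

53 payments

Promo months 1–12 at r₀ = 0%/12 = 0; months 13+ at r₁ = 18.7%/12 = 0.0155833.
After month 12 (no interest yet): B = €2,100.00 − 12·€50.00 = €1,500.00.
Then at r₁ with €50.00/mo: n₂ = −ln(1 − r₁·B/P)/ln(1+r₁) ≈ 40.75 → 41 more payments.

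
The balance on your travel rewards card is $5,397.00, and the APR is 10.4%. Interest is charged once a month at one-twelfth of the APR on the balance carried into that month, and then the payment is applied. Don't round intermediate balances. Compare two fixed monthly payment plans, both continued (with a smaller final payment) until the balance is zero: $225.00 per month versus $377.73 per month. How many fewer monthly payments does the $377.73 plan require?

12 fewer payments

Monthly rate r = 10.4%/12 = 0.866667% = 0.00866667.
At $225.00/mo: n = ⌈−ln(1 − rB₀/P)/ln(1+r)⌉ = 28 payments (last $1.47); total interest = total paid − $5,397.00 = $679.47.
At $377.73/mo: 16 payments (last $120.92); total interest $389.87.
Payments saved = 28 − 16 = 12.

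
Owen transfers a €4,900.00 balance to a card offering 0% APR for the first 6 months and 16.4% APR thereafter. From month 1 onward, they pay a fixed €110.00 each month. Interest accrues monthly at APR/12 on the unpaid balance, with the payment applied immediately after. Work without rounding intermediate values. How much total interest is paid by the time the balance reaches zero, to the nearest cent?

€1,823.33

Promo months 1–6 at r₀ = 0%/12 = 0; months 7+ at r₁ = 16.4%/12 = 0.0136667.
After month 6 (no interest yet): B = €4,900.00 − 6·€110.00 = €4,240.00.
Then at r₁ with €110.00/mo: n₂ = −ln(1 − r₁·B/P)/ln(1+r₁) ≈ 55.12 → 56 more payments.
Total paid = 61·€110.00 + €13.33 = €6,723.33; interest = €6,723.33 − €4,900.00 = €1,823.33.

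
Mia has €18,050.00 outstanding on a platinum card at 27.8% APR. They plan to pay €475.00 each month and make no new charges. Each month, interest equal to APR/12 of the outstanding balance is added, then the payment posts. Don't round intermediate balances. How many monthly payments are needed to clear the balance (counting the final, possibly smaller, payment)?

Monthly rate r = 27.8%/12 = 2.31667% = 0.0231667.
Recurrence: B ← B·(1+r) − €475.00.
Month 1: interest €418.16; balance after payment €17,993.16.
Month 2: interest €416.84; balance after payment €17,935.00.
Closed form: n = −ln(1 − rB₀/P)/ln(1+r) = −ln(0.11967)/ln(1.02317) ≈ 92.700, so the balance reaches zero during payment 93.

93 payments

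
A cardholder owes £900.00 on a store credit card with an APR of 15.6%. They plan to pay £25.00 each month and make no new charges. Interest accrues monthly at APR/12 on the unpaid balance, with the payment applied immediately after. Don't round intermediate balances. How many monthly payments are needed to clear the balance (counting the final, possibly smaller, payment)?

49 months

Monthly rate r = 15.6%/12 = 1.3% = 0.013.
Recurrence: B ← B·(1+r) − £25.00.
Month 1: interest £11.70; balance after payment £886.70.
Month 2: interest £11.53; balance after payment £873.23.
Closed form: n = −ln(1 − rB₀/P)/ln(1+r) = −ln(0.532)/ln(1.013) ≈ 48.862, so the balance reaches zero during payment 49.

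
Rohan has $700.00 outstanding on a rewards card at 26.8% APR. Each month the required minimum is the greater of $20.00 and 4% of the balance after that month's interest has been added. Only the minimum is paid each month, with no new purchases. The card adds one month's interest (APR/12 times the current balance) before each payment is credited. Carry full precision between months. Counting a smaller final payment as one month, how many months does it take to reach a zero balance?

Monthly rate r = 26.8%/12 = 2.23333% = 0.0223333.
While 4% of the post-interest balance exceeds $20.00, each month B ← (B·(1+r))·(1 − 0.04), i.e. B shrinks by the factor (1+r)·0.96 = 0.98144.
This holds for months 1–20. Entering month 21 the balance is $481.25; 4% of the post-interest balance is now below $20.00, so the flat $20.00 minimum applies from here.
From month 21 a fixed $20.00 at rate r clears $481.25 in 35 more payments. Total: 20 + 35 = 55 months.

55 months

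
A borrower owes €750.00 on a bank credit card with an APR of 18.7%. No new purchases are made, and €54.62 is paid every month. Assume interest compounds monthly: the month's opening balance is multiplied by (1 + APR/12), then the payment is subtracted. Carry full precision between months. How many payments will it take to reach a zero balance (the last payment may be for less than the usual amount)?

Monthly rate r = 18.7%/12 = 1.55833% = 0.0155833.
Recurrence: B ← B·(1+r) − €54.62.
Month 1: interest €11.69; balance after payment €707.07.
Month 2: interest €11.02; balance after payment €663.47.
Closed form: n = −ln(1 − rB₀/P)/ln(1+r) = −ln(0.78602)/ln(1.01558) ≈ 15.571, so the balance reaches zero during payment 16.

16 payments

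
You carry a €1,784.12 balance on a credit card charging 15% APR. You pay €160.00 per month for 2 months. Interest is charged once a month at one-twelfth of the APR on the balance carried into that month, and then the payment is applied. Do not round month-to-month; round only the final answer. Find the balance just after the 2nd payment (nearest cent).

€1,507.00

Monthly rate r = 15%/12 = 1.25% = 0.0125.
Each month: B ← B·(1+r) − €160.00.
Month 1: interest €22.30; balance after payment €1,646.42.
Month 2: interest €20.58; balance after payment €1,507.00.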